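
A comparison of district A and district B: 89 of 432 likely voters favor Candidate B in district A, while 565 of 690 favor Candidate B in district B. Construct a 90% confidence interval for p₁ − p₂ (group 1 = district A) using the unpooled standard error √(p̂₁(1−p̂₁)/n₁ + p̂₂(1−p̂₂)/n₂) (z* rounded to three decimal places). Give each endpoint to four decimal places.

p̂₁ = 0.20602, p̂₂ = 0.81884, so the observed difference is -0.61282.
SE = √(0.000378646 + 0.000214986) = √0.000593632 = 0.024365.
z* = 1.645 at the 90% level. Margin of error = 0.04008.
CI: -0.61282 ± 0.04008 = (-0.6529, -0.5727).

(-0.6529, -0.5727)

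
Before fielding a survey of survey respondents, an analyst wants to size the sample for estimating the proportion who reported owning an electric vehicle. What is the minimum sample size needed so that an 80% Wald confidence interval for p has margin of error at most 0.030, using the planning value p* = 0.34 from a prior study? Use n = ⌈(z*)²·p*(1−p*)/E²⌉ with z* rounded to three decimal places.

z* = 1.282 at the 80% level.
p*(1−p*) = 0.2244.
(z*)²·p*(1−p*)/E² = 1.643524·0.2244/0.000900 = 409.785.
Rounding up, n = 410.

n = 410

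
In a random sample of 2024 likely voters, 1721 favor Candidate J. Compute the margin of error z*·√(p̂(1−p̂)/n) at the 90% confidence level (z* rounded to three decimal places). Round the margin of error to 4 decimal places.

ME = 0.0130

Sample proportion p̂ = 1721/2024 = 0.85030.
Standard error of p̂: √(0.127292/2024) = √0.000062892 = 0.007930.
z* = 1.645 at the 90% level.
ME = 1.645·0.007930 = 0.0130.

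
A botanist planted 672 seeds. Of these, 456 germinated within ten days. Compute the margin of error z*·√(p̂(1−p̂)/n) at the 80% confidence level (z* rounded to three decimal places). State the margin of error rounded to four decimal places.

ME = 0.0231

With x = 456 successes in n = 672, p̂ = 0.67857.
SE = √(p̂(1−p̂)/n) = √(0.218112/672) = 0.018016.
The 80% critical value is z* = 1.282.
ME = 1.282·0.018016 = 0.0231.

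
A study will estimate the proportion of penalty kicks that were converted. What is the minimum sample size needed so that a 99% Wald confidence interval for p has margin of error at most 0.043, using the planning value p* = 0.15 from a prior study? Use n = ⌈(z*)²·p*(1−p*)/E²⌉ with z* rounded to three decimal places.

n = 458

z* = 2.576 at the 99% level.
p*(1−p*) = 0.15·0.85 = 0.1275.
Required n before rounding: 6.635776 × 0.1275 / 0.043² = 457.578.
Rounding up, n = 458.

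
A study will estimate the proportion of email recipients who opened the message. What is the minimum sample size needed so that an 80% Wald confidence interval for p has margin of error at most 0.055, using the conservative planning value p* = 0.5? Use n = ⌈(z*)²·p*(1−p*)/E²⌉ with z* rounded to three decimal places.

For 80% confidence, z* = 1.282.
p*(1−p*) = 0.50·0.50 = 0.2500.
Required n before rounding: 1.643524 × 0.2500 / 0.055² = 135.828.
⌈135.828⌉ = 136.

n = 136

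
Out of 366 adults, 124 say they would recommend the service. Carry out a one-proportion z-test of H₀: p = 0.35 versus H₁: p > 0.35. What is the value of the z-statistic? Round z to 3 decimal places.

The sample proportion is 124/366 = 0.33880.
Under H₀, SE = √(p₀(1−p₀)/n) = √(0.35·0.65/366) = √0.000621585 = 0.024932.
Test statistic: z = -0.01120/0.024932 = -0.449.

z = -0.449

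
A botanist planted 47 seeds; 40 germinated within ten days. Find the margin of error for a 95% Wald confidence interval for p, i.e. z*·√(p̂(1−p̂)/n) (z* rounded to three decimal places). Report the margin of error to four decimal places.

The sample proportion is 40/47 = 0.85106.
Standard error of p̂: √(0.126754/47) = √0.002696898 = 0.051932.
The 95% critical value is z* = 1.960.
So ME = 0.1018.

ME = 0.1018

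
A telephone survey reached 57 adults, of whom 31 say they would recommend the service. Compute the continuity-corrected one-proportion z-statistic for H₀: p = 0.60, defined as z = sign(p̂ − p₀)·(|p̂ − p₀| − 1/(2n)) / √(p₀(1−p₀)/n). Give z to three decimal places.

Sample proportion p̂ = 31/57 = 0.54386. p̂ − p₀ = -0.056140.
Continuity correction 1/(2n) = 1/114 = 0.008772.
Corrected numerator: |-0.056140| − 0.008772 = 0.047368.
SE₀ = √(0.60·0.40/57) = 0.064889.
z = −0.047368/0.064889 = -0.730.

z = -0.730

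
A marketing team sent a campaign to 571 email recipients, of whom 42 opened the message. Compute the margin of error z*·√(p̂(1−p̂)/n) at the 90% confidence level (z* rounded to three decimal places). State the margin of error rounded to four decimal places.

ME = 0.0180

Sample proportion p̂ = 42/571 = 0.07356.
Standard error of p̂: √(0.068145/571) = √0.000119343 = 0.010924.
For 90% confidence, z* = 1.645.
ME = 1.645·0.010924 = 0.0180.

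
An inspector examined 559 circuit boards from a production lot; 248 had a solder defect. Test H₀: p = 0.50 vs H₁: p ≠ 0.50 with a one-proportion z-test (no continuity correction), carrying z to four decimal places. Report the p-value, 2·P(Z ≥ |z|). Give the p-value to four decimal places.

Sample proportion p̂ = 248/559 = 0.44365.
Under H₀, SE = √(p₀(1−p₀)/n) = √(0.50·0.50/559) = √0.000447227 = 0.021148.
z = (p̂ − p₀)/SE = (248/559 − 0.50)/0.021148 ≈ -2.6646.
p-value = 2·P(Z ≥ |z|) with z = -2.6646 → 0.0077.

p-value = 0.0077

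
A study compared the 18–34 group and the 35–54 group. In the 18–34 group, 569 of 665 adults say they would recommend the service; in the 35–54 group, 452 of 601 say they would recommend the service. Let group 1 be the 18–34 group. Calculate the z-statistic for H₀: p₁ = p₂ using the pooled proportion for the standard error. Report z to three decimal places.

p̂₁ = 569/665 = 0.85564, p̂₂ = 452/601 = 0.75208.
Pooled p̂ = (569+452)/(665+601) = 1021/1266 = 0.80648.
SE = √[p̂(1−p̂)(1/n₁+1/n₂)] = √[0.80648·0.19352·(1/665+1/601)] ≈ 0.022235.
z = 0.10356/0.022235 = 4.658.

z = 4.658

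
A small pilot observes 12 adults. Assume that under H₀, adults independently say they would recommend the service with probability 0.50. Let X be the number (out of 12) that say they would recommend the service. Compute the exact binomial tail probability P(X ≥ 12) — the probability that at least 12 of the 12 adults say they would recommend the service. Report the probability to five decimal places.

P = 0.00024

X ~ Binomial(n=12, p=0.50).
P(X ≥ 12) = C(12,12)·0.50^12·0.50^0.
= 0.000244 = 0.00024.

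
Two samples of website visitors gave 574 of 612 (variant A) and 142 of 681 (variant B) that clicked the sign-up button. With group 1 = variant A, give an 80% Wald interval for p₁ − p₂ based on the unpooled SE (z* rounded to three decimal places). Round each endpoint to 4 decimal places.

p̂₁ = 0.93791, p̂₂ = 0.20852, so the observed difference is 0.72939.
Unpooled SE = √(p̂₁(1−p̂₁)/n₁ + p̂₂(1−p̂₂)/n₂) = √(0.000095157 + 0.000242346) = 0.018371.
For 80% confidence, z* = 1.282. Margin of error = 0.02355.
Interval: 0.72939 ± 0.02355 → (0.7058, 0.7529).

(0.7058, 0.7529)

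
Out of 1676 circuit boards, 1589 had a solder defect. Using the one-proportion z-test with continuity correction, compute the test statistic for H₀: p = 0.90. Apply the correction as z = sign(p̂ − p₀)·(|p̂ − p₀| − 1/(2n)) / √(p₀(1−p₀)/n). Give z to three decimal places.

z = 6.522

With x = 1589 successes in n = 1676, p̂ = 0.94809. p̂ − p₀ = 0.048091.
1/(2n) = 0.000298.
Corrected numerator: |0.048091| − 0.000298 = 0.047793.
SE₀ = √(0.90·0.10/1676) = 0.007328.
z = +0.047793/0.007328 = 6.522.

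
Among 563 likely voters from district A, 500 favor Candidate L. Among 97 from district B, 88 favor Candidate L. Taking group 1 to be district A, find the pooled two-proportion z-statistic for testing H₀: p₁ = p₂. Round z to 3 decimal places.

z = -0.558

Sample proportions: p̂₁ = 500/563 = 0.88810 and p̂₂ = 88/97 = 0.90722.
Pooled p̂ = (500+88)/(563+97) = 588/660 = 0.89091.
SE = √[p̂(1−p̂)(1/n₁+1/n₂)] = √[0.89091·0.10909·(1/563+1/97)] ≈ 0.034272.
z = -0.01912/0.034272 = -0.558.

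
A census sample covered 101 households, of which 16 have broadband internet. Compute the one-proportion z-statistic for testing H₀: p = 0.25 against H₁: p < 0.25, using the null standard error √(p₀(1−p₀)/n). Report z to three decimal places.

With x = 16 successes in n = 101, p̂ = 0.15842.
SE₀ = √(0.25·0.75/101) = 0.043086.
z = (0.15842 − 0.25)/0.043086 = -0.09158/0.043086 = -2.126.

z = -2.126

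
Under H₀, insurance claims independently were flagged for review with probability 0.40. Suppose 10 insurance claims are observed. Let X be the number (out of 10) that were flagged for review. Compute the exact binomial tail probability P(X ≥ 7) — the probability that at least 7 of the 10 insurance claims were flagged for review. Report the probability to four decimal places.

P = 0.0548

X ~ Binomial(n=10, p=0.40).
P(X ≥ 7) = C(10,7)·0.40^7·0.60^3 + C(10,8)·0.40^8·0.60^2 + C(10,9)·0.40^9·0.60^1 + C(10,10)·0.40^10·0.60^0.
= 0.042467 + 0.010617 + 0.001573 + 0.000105 = 0.0548.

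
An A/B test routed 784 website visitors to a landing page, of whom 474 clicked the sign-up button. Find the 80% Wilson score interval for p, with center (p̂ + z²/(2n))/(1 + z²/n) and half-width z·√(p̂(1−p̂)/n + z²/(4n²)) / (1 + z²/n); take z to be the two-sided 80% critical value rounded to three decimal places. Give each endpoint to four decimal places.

(0.5820, 0.6267)

Here p̂ = 474/784 = 0.60459 and z = 1.282 (z² = 1.643524).
Denominator 1 + z²/n = 1 + 1.643524/784 = 1.002096.
Center = (0.60459 + 0.001048)/1.002096 = 0.60437.
Radicand: p̂(1−p̂)/n + z²/(4n²) = 0.000304924 + 0.000000668 = 0.000305592.
Half-width = 1.282·√0.000305592/1.002096 = 0.02236.
So the interval runs from 0.5820 to 0.6267.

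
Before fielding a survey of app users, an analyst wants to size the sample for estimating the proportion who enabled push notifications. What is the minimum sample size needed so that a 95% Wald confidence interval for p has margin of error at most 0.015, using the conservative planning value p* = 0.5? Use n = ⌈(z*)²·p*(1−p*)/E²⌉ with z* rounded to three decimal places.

n = 4269

z* = 1.960 at the 95% level.
p*(1−p*) = 0.2500.
(z*)²·p*(1−p*)/E² = 3.841600·0.2500/0.000225 = 4268.444.
⌈4268.444⌉ = 4269.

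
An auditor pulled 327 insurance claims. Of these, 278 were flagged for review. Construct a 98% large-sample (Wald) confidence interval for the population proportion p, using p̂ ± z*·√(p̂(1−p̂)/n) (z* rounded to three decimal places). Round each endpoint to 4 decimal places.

p̂ = 278/327 = 0.85015.
SE(p̂) = √(0.85015·0.14985/327) = 0.019738.
For 98% confidence, z* = 2.326.
Margin = 2.326·0.019738 = 0.04591.
CI: 0.85015 ± 0.04591 = (0.8042, 0.8961).

(0.8042, 0.8961)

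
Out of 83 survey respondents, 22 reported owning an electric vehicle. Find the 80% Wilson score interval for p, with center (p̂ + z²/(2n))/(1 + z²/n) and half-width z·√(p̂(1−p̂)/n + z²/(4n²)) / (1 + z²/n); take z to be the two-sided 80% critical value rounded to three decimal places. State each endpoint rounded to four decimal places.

p̂ = 22/83 = 0.26506; z = 1.282, so z² = 1.643524.
1 + z²/n = 1.019801.
Adjusted center: (0.26506 + z²/(2n))/1.019801 = 0.26962.
Radicand: p̂(1−p̂)/n + z²/(4n²) = 0.002347028 + 0.000059643 = 0.002406671.
Half-width = 1.282·√0.002406671/1.019801 = 0.06167.
Interval: 0.26962 ± 0.06167 → (0.2080, 0.3313).

(0.2080, 0.3313)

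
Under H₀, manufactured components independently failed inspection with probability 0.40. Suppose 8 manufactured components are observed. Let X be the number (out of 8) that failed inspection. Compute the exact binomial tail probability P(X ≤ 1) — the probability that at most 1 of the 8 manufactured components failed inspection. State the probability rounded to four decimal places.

X ~ Binomial(n=8, p=0.40).
P(X ≤ 1) = C(8,0)·0.40^0·0.60^8 + C(8,1)·0.40^1·0.60^7.
= 0.016796 + 0.089580 = 0.1064.

P = 0.1064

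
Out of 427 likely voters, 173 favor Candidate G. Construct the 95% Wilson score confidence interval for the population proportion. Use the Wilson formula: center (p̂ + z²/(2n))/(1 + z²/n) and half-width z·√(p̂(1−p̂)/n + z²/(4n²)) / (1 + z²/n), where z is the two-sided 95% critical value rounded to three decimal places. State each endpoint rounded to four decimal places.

(0.3596, 0.4524)

p̂ = 173/427 = 0.40515; z = 1.960, so z² = 3.841600.
Denominator 1 + z²/n = 1 + 3.841600/427 = 1.008997.
Center = (0.40515 + 0.004498)/1.008997 = 0.40600.
Radicand: p̂(1−p̂)/n + z²/(4n²) = 0.000564412 + 0.000005267 = 0.000569679.
Half-width = z·√(radicand)/denom = 1.960·0.023868/1.008997 = 0.04636.
CI: 0.40600 ± 0.04636 = (0.3596, 0.4524).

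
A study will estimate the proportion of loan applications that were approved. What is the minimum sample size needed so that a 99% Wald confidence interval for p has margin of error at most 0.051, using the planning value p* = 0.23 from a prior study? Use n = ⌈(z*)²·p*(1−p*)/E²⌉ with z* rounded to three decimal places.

n = 452

The 99% critical value is z* = 2.576.
p*(1−p*) = 0.1771.
(z*)²·p*(1−p*)/E² = 6.635776·0.1771/0.002601 = 451.825.
⌈451.825⌉ = 452.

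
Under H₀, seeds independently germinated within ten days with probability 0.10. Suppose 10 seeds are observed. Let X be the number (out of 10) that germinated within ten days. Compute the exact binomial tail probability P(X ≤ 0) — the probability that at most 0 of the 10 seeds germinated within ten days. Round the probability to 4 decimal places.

X ~ Binomial(n=10, p=0.10).
P(X ≤ 0) = C(10,0)·0.10^0·0.90^10.
= 0.348678 = 0.3487.

P = 0.3487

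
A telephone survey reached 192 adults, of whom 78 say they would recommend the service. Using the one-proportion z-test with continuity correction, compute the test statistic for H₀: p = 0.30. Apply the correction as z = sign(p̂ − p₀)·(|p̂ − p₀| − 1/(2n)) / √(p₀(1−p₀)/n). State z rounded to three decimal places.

p̂ = 78/192 = 0.40625. p̂ − p₀ = 0.106250.
Continuity correction 1/(2n) = 1/384 = 0.002604.
Corrected numerator: |0.106250| − 0.002604 = 0.103646.
Null standard error: √(0.30·0.70/192) = √0.001093750 = 0.033072.
z = (+)0.103646/0.033072 = 3.134.

z = 3.134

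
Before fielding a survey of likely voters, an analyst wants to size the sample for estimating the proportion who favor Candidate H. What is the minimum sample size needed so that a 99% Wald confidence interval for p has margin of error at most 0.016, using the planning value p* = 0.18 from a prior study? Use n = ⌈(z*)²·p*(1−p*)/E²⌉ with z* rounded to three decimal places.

The 99% critical value is z* = 2.576.
p*(1−p*) = 0.1476.
Required n before rounding: 6.635776 × 0.1476 / 0.016² = 3825.940.
Rounding up, n = 3826.

n = 3826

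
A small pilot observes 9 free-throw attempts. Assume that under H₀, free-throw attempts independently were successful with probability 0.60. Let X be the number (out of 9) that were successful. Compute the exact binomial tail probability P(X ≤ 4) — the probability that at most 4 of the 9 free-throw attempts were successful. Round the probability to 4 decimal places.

X is binomial with n = 9 and p = 0.60.
P(X ≤ 4) = Σ_{j=0}^{4} C(9,j)·0.60^j·0.40^{9−j}.
= 0.000262 + 0.003539 + 0.021234 + 0.074318 + 0.167215 = 0.2666.

P = 0.2666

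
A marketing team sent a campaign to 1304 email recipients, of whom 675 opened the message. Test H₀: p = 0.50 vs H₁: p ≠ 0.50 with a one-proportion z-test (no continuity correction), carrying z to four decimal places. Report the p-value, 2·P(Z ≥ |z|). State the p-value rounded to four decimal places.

p-value = 0.2027

Sample proportion p̂ = 675/1304 = 0.51764.
Under H₀, SE = √(p₀(1−p₀)/n) = √(0.50·0.50/1304) = √0.000191718 = 0.013846.
Test statistic (full precision, shown to 4 dp): z = (675/1304 − 0.50)/SE₀ ≈ 1.2739.
p-value = 2·P(Z ≥ |z|) with z = 1.2739 → 0.2027.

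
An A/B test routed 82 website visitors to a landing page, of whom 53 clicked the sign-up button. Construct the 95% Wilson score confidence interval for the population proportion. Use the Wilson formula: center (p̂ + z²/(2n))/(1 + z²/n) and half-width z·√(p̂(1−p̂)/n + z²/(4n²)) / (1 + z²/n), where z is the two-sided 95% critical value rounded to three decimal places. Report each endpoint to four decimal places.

(0.5384, 0.7411)

p̂ = 53/82 = 0.64634; z = 1.960, so z² = 3.841600.
Denominator 1 + z²/n = 1 + 3.841600/82 = 1.046849.
Adjusted center: (0.64634 + z²/(2n))/1.046849 = 0.63979.
Radicand: p̂(1−p̂)/n + z²/(4n²) = 0.002787612 + 0.000142832 = 0.002930444.
Half-width = z·√(radicand)/denom = 1.960·0.054134/1.046849 = 0.10135.
So the interval runs from 0.5384 to 0.7411.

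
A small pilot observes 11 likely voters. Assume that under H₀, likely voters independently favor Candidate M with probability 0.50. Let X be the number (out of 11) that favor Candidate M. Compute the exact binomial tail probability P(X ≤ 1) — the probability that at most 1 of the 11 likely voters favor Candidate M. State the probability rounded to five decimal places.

P = 0.00586

X ~ Binomial(n=11, p=0.50).
P(X ≤ 1) = C(11,0)·0.50^0·0.50^11 + C(11,1)·0.50^1·0.50^10.
= 0.000488 + 0.005371 = 0.00586.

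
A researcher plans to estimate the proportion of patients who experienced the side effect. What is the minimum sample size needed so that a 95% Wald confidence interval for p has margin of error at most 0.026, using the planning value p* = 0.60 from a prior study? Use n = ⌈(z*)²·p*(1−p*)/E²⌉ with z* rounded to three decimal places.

n = 1364

z* = 1.960 at the 95% level.
p*(1−p*) = 0.2400.
(z*)²·p*(1−p*)/E² = 3.841600·0.2400/0.000676 = 1363.882.
⌈1363.882⌉ = 1364.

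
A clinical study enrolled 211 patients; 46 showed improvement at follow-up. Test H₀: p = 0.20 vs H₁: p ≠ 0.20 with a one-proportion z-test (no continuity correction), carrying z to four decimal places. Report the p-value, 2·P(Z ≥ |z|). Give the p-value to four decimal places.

With x = 46 successes in n = 211, p̂ = 0.21801.
Null standard error: √(0.20·0.80/211) = √0.000758294 = 0.027537.
Test statistic (full precision, shown to 4 dp): z = (46/211 − 0.20)/SE₀ ≈ 0.6540.
From the standard normal, 2·P(Z ≥ |z|) = 0.5131.

p-value = 0.5131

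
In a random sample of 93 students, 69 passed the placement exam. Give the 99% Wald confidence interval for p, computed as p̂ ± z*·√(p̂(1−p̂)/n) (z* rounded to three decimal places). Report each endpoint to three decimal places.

With x = 69 successes in n = 93, p̂ = 0.74194.
SE(p̂) = √(0.74194·0.25806/93) = 0.045374.
z* = 2.576 at the 99% level.
Margin of error: 2.576 × 0.045374 = 0.11688.
CI: 0.74194 ± 0.11688 = (0.625, 0.859).

(0.625, 0.859)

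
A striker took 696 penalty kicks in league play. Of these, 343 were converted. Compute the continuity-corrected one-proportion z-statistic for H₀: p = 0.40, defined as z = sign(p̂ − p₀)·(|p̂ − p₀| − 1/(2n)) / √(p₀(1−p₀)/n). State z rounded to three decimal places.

With x = 343 successes in n = 696, p̂ = 0.49282. p̂ − p₀ = 0.092816.
Continuity correction 1/(2n) = 1/1392 = 0.000718.
Corrected numerator: |0.092816| − 0.000718 = 0.092098.
SE₀ = √(0.40·0.60/696) = 0.018570.
z = (+)0.092098/0.018570 = 4.960.

z = 4.960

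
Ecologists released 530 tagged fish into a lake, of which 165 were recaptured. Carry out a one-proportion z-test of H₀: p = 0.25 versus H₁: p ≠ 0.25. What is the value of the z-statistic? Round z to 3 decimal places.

With x = 165 successes in n = 530, p̂ = 0.31132.
Under H₀, SE = √(p₀(1−p₀)/n) = √(0.25·0.75/530) = √0.000353774 = 0.018809.
z = (p̂ − p₀)/SE = (0.31132 − 0.25)/0.018809 = 3.260.

z = 3.260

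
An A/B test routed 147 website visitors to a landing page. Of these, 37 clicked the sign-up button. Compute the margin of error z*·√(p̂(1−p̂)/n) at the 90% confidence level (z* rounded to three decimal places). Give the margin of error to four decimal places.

The sample proportion is 37/147 = 0.25170.
SE = √(p̂(1−p̂)/n) = √(0.188347/147) = 0.035795.
z* = 1.645 at the 90% level.
So ME = 0.0589.

ME = 0.0589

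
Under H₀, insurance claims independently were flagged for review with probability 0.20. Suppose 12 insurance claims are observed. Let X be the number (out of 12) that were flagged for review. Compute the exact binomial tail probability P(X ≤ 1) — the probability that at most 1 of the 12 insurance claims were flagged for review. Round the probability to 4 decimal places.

P = 0.2749

X is binomial with n = 12 and p = 0.20.
P(X ≤ 1) = C(12,0)·0.20^0·0.80^12 + C(12,1)·0.20^1·0.80^11.
= 0.068719 + 0.206158 = 0.2749.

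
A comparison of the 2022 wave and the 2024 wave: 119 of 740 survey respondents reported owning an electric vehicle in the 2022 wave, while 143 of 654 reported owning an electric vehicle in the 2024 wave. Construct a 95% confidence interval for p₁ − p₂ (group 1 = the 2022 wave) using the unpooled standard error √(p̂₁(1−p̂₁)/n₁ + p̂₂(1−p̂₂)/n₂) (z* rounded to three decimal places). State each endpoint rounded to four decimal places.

(-0.0991, -0.0166)

p̂₁ = 0.16081, p̂₂ = 0.21865, so the observed difference is -0.05784.
SE = √(0.000182366 + 0.000261230) = √0.000443596 = 0.021062.
For 95% confidence, z* = 1.960. Margin = 1.960·0.021062 = 0.04128.
CI: -0.05784 ± 0.04128 = (-0.0991, -0.0166).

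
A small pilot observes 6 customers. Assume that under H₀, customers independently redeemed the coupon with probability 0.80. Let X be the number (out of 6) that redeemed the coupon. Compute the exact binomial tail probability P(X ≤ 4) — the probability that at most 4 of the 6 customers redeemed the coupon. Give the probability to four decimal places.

X ~ Binomial(n=6, p=0.80).
P(X ≤ 4) = Σ_{j=0}^{4} C(6,j)·0.80^j·0.20^{6−j}.
= 0.000064 + 0.001536 + 0.015360 + 0.081920 + 0.245760 = 0.3446.

P = 0.3446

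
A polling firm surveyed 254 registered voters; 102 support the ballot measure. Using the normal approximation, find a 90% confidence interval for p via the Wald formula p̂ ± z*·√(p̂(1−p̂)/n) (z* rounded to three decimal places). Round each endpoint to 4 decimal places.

With x = 102 successes in n = 254, p̂ = 0.40157.
SE = √(p̂(1−p̂)/n) = √(0.240312/254) = 0.030759.
z* = 1.645 at the 90% level.
Margin of error: 1.645 × 0.030759 = 0.05060.
So the interval runs from 0.3510 to 0.4522.

(0.3510, 0.4522)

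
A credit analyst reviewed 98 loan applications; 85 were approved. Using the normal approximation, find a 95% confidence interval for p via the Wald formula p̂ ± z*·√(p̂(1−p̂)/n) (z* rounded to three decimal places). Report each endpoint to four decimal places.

(0.8002, 0.9345)

The sample proportion is 85/98 = 0.86735.
Standard error of p̂: √(0.115056/98) = √0.001174043 = 0.034264.
z* = 1.960 at the 95% level.
Margin = 1.960·0.034264 = 0.06716.
CI: 0.86735 ± 0.06716 = (0.8002, 0.9345).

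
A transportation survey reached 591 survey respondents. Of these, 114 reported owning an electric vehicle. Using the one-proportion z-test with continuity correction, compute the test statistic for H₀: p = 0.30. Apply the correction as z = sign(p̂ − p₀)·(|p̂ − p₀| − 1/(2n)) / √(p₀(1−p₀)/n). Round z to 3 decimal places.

With x = 114 successes in n = 591, p̂ = 0.19289. p̂ − p₀ = -0.107107.
1/(2n) = 0.000846.
Corrected numerator: |-0.107107| − 0.000846 = 0.106261.
Under H₀, SE = √(p₀(1−p₀)/n) = √(0.30·0.70/591) = √0.000355330 = 0.018850.
z = −0.106261/0.018850 = -5.637.

z = -5.637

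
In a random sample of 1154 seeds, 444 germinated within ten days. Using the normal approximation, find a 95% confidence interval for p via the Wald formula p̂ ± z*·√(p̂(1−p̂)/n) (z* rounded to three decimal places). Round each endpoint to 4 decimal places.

(0.3567, 0.4128)

The sample proportion is 444/1154 = 0.38475.
SE = √(p̂(1−p̂)/n) = √(0.236717/1154) = 0.014322.
For 95% confidence, z* = 1.960.
Margin of error: 1.960 × 0.014322 = 0.02807.
Interval: 0.38475 ± 0.02807 → (0.3567, 0.4128).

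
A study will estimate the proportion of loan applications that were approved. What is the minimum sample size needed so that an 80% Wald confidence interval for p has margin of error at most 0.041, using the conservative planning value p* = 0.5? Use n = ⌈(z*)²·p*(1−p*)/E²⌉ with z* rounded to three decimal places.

For 80% confidence, z* = 1.282.
p*(1−p*) = 0.50·0.50 = 0.2500.
Required n before rounding: 1.643524 × 0.2500 / 0.041² = 244.427.
Rounding up, n = 245.

n = 245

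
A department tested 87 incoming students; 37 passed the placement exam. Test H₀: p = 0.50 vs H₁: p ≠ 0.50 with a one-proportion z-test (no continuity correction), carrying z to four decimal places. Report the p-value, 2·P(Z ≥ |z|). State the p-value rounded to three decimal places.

p-value = 0.163

With x = 37 successes in n = 87, p̂ = 0.42529.
Null standard error: √(0.50·0.50/87) = √0.002873563 = 0.053606.
z = (p̂ − p₀)/SE = (37/87 − 0.50)/0.053606 ≈ -1.3937.
p-value = 2·P(Z ≥ |z|) with z = -1.3937 → 0.163.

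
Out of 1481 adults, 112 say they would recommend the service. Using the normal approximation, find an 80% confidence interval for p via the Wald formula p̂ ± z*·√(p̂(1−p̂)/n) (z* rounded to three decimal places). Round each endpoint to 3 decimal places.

(0.067, 0.084)

Sample proportion p̂ = 112/1481 = 0.07562.
SE(p̂) = √(0.07562·0.92438/1481) = 0.006870.
z* = 1.282 at the 80% level.
Margin of error: 1.282 × 0.006870 = 0.00881.
CI: 0.07562 ± 0.00881 = (0.067, 0.084).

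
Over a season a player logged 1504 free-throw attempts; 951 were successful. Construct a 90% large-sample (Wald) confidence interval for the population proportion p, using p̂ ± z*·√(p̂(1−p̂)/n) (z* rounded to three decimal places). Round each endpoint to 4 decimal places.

Sample proportion p̂ = 951/1504 = 0.63231.
Standard error of p̂: √(0.232493/1504) = √0.000154583 = 0.012433.
z* = 1.645 at the 90% level.
Margin of error: 1.645 × 0.012433 = 0.02045.
So the interval runs from 0.6119 to 0.6528.

(0.6119, 0.6528)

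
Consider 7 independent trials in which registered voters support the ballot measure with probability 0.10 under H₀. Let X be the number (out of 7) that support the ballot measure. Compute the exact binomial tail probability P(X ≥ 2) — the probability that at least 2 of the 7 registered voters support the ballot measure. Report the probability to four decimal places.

X ~ Binomial(n=7, p=0.10).
P(X ≥ 2) = Σ_{j=2}^{7} C(7,j)·0.10^j·0.90^{7−j}.
= 0.124003 + 0.022964 + 0.002552 + 0.000170 + 0.000006 + 0.000000 = 0.1497.

P = 0.1497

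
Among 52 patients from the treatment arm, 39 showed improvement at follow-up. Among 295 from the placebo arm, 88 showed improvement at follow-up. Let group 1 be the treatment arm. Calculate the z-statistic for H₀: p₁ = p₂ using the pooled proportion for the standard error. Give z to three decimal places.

z = 6.235

p̂₁ = 39/52 = 0.75000, p̂₂ = 88/295 = 0.29831.
Pooled p̂ = (39+88)/(52+295) = 127/347 = 0.36599.
SE = √[p̂(1−p̂)(1/n₁+1/n₂)] = √[0.36599·0.63401·(1/52+1/295)] ≈ 0.072450.
z = 0.45169/0.072450 = 6.235.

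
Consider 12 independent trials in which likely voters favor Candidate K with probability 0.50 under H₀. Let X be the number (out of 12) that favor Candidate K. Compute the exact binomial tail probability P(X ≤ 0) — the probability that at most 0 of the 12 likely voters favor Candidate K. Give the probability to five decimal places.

X is binomial with n = 12 and p = 0.50.
P(X ≤ 0) = C(12,0)·0.50^0·0.50^12.
= 0.000244 = 0.00024.

P = 0.00024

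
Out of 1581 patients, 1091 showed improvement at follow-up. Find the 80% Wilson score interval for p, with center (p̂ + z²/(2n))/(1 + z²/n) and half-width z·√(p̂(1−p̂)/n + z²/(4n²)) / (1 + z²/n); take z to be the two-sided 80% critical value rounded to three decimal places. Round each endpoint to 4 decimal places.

(0.6750, 0.7048)

p̂ = 1091/1581 = 0.69007; z = 1.282, so z² = 1.643524.
1 + z²/n = 1.001040.
Adjusted center: (0.69007 + z²/(2n))/1.001040 = 0.68987.
Radicand: p̂(1−p̂)/n + z²/(4n²) = 0.000135277 + 0.000000164 = 0.000135441.
Half-width = z·√(radicand)/denom = 1.282·0.011638/1.001040 = 0.01490.
So the interval runs from 0.6750 to 0.7048.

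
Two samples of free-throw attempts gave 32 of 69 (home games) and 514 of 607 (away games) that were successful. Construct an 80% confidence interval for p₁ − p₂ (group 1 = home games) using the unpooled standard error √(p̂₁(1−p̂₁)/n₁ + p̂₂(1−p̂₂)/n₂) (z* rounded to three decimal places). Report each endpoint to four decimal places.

p̂₁ = 32/69 = 0.46377, p̂₂ = 514/607 = 0.84679; p̂₁ − p̂₂ = -0.38302.
SE = √(0.003604163 + 0.000213737) = √0.003817900 = 0.061789.
z* = 1.282 at the 80% level. Margin = 1.282·0.061789 = 0.07921.
Interval: -0.38302 ± 0.07921 → (-0.4622, -0.3038).

(-0.4622, -0.3038)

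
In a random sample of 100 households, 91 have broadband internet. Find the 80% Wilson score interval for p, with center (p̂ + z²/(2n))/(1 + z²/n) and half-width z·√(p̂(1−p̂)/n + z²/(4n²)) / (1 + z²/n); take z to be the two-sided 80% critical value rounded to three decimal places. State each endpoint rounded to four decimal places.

(0.8664, 0.9404)

p̂ = 91/100 = 0.91000; z = 1.282, so z² = 1.643524.
Denominator 1 + z²/n = 1 + 1.643524/100 = 1.016435.
Center = (0.91000 + 0.008218)/1.016435 = 0.90337.
Radicand: p̂(1−p̂)/n + z²/(4n²) = 0.000819000 + 0.000041088 = 0.000860088.
Half-width = 1.282·√0.000860088/1.016435 = 0.03699.
Interval: 0.90337 ± 0.03699 → (0.8664, 0.9404).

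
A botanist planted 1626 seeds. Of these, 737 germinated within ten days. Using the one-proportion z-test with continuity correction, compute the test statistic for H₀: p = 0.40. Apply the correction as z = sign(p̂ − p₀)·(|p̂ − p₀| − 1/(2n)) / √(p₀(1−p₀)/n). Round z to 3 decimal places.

The sample proportion is 737/1626 = 0.45326. p̂ − p₀ = 0.053260.
Continuity correction 1/(2n) = 1/3252 = 0.000308.
Corrected numerator: |0.053260| − 0.000308 = 0.052952.
SE₀ = √(0.40·0.60/1626) = 0.012149.
z = +0.052952/0.012149 = 4.359.

z = 4.359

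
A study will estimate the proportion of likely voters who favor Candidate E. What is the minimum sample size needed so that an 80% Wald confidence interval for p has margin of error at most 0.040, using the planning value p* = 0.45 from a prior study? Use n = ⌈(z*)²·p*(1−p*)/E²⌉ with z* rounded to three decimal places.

z* = 1.282 at the 80% level.
p*(1−p*) = 0.45·0.55 = 0.2475.
(z*)²·p*(1−p*)/E² = 1.643524·0.2475/0.001600 = 254.233.
⌈254.233⌉ = 255.

n = 255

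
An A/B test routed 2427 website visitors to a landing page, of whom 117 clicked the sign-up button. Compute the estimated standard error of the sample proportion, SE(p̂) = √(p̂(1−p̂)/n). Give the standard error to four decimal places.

SE = 0.0043

p̂ = 117/2427 = 0.04821.
p̂(1−p̂) = 0.045886.
Dividing by n and taking the root: √0.000018906 = 0.0043.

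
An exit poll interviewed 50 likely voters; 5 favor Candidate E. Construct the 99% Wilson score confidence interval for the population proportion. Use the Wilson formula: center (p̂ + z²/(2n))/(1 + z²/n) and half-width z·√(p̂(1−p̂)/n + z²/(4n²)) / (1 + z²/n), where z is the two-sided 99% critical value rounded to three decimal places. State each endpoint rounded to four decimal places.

(0.0340, 0.2597)

Here p̂ = 5/50 = 0.10000 and z = 2.576 (z² = 6.635776).
1 + z²/n = 1.132716.
Center = (0.10000 + 0.066358)/1.132716 = 0.14687.
Radicand: p̂(1−p̂)/n + z²/(4n²) = 0.001800000 + 0.000663578 = 0.002463578.
Half-width = z·√(radicand)/denom = 2.576·0.049634/1.132716 = 0.11288.
So the interval runs from 0.0340 to 0.2597.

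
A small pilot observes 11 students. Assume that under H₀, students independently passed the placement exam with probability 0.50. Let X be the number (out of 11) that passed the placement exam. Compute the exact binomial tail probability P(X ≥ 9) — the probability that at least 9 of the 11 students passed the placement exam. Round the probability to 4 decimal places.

X is binomial with n = 11 and p = 0.50.
P(X ≥ 9) = C(11,9)·0.50^9·0.50^2 + C(11,10)·0.50^10·0.50^1 + C(11,11)·0.50^11·0.50^0.
= 0.026855 + 0.005371 + 0.000488 = 0.0327.

P = 0.0327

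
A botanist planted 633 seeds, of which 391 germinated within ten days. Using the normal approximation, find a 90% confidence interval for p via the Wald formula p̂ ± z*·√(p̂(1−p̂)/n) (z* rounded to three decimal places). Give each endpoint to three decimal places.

(0.586, 0.649)

The sample proportion is 391/633 = 0.61769.
Standard error of p̂: √(0.236148/633) = √0.000373062 = 0.019315.
The 90% critical value is z* = 1.645.
Margin = 1.645·0.019315 = 0.03177.
CI: 0.61769 ± 0.03177 = (0.586, 0.649).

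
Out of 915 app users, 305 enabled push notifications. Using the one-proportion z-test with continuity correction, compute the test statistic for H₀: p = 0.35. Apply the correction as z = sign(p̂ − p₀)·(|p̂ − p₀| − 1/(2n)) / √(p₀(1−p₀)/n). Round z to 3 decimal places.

z = -1.022

Sample proportion p̂ = 305/915 = 0.33333. p̂ − p₀ = -0.016667.
Continuity correction 1/(2n) = 1/1830 = 0.000546.
Corrected numerator: |-0.016667| − 0.000546 = 0.016121.
Null standard error: √(0.35·0.65/915) = √0.000248634 = 0.015768.
z = (−)0.016121/0.015768 = -1.022.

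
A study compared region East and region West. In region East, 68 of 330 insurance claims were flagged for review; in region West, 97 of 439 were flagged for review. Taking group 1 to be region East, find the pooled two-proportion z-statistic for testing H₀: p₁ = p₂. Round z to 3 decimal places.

z = -0.498

Sample proportions: p̂₁ = 68/330 = 0.20606 and p̂₂ = 97/439 = 0.22096.
Pooled p̂ = (68+97)/(330+439) = 165/769 = 0.21456.
SE = √[p̂(1−p̂)(1/n₁+1/n₂)] = √[0.21456·0.78544·(1/330+1/439)] ≈ 0.029909.
z = (p̂₁ − p̂₂)/SE = (0.20606 − 0.22096)/0.029909 = -0.01490/0.029909 = -0.498.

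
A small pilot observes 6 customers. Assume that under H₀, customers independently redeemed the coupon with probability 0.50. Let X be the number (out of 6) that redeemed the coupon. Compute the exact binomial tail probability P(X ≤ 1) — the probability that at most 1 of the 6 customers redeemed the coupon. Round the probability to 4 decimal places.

X ~ Binomial(n=6, p=0.50).
P(X ≤ 1) = C(6,0)·0.50^0·0.50^6 + C(6,1)·0.50^1·0.50^5.
= 0.015625 + 0.093750 = 0.1094.

P = 0.1094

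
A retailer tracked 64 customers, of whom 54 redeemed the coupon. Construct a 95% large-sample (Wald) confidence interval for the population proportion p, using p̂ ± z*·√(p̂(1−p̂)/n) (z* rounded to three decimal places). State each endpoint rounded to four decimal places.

Sample proportion p̂ = 54/64 = 0.84375.
Standard error of p̂: √(0.131836/64) = √0.002059937 = 0.045387.
z* = 1.960 at the 95% level.
Margin of error: 1.960 × 0.045387 = 0.08896.
CI: 0.84375 ± 0.08896 = (0.7548, 0.9327).

(0.7548, 0.9327)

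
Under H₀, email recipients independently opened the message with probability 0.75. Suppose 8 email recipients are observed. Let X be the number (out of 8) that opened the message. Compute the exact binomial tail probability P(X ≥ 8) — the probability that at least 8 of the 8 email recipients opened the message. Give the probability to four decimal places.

X is binomial with n = 8 and p = 0.75.
P(X ≥ 8) = C(8,8)·0.75^8·0.25^0.
= 0.100113 = 0.1001.

P = 0.1001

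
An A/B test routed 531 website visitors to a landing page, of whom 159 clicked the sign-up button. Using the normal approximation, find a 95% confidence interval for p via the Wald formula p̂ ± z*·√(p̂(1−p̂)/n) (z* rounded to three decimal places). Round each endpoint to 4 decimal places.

(0.2605, 0.3384)

With x = 159 successes in n = 531, p̂ = 0.29944.
Standard error of p̂: √(0.209774/531) = √0.000395054 = 0.019876.
z* = 1.960 at the 95% level.
Margin = 1.960·0.019876 = 0.03896.
Interval: 0.29944 ± 0.03896 → (0.2605, 0.3384).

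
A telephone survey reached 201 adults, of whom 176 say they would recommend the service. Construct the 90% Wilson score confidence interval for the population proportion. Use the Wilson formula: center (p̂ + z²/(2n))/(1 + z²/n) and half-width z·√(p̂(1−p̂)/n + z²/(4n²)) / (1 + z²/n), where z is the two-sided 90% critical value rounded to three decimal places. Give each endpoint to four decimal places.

(0.8323, 0.9090)

Here p̂ = 176/201 = 0.87562 and z = 1.645 (z² = 2.706025).
1 + z²/n = 1.013463.
Adjusted center: (0.87562 + z²/(2n))/1.013463 = 0.87063.
Radicand: p̂(1−p̂)/n + z²/(4n²) = 0.000541832 + 0.000016745 = 0.000558577.
Half-width = 1.645·√0.000558577/1.013463 = 0.03836.
So the interval runs from 0.8323 to 0.9090.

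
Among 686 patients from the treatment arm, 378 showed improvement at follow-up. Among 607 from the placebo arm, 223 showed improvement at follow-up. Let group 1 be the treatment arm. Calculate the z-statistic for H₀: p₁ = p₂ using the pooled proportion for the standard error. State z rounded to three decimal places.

z = 6.607

Sample proportions: p̂₁ = 378/686 = 0.55102 and p̂₂ = 223/607 = 0.36738.
Pooled p̂ = (378+223)/(686+607) = 601/1293 = 0.46481.
SE = √[p̂(1−p̂)(1/n₁+1/n₂)] = √[0.46481·0.53519·(1/686+1/607)] ≈ 0.027793.
z = (p̂₁ − p̂₂)/SE = (0.55102 − 0.36738)/0.027793 = 0.18364/0.027793 = 6.607.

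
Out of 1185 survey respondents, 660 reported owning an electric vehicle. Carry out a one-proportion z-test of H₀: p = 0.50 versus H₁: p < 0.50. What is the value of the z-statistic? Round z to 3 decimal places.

Sample proportion p̂ = 660/1185 = 0.55696.
Under H₀, SE = √(p₀(1−p₀)/n) = √(0.50·0.50/1185) = √0.000210970 = 0.014525.
z = (0.55696 − 0.50)/0.014525 = 0.05696/0.014525 = 3.922.

z = 3.922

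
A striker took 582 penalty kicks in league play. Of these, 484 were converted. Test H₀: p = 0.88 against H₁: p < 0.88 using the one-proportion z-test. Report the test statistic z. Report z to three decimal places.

z = -3.592

With x = 484 successes in n = 582, p̂ = 0.83162.
Null standard error: √(0.88·0.12/582) = √0.000181443 = 0.013470.
Test statistic: z = -0.04838/0.013470 = -3.592.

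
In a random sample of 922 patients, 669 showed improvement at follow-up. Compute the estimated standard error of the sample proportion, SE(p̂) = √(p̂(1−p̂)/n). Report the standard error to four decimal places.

SE = 0.0147

p̂ = 669/922 = 0.72560.
p̂(1−p̂) = 0.199105.
SE = √(0.199105/922) = 0.0147.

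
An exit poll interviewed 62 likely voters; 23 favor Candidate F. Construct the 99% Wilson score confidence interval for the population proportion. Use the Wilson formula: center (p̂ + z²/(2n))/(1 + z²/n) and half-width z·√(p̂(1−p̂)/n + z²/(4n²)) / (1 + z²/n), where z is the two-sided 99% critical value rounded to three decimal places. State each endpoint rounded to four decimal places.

p̂ = 23/62 = 0.37097; z = 2.576, so z² = 6.635776.
Denominator 1 + z²/n = 1 + 6.635776/62 = 1.107029.
Adjusted center: (0.37097 + z²/(2n))/1.107029 = 0.38344.
Radicand: p̂(1−p̂)/n + z²/(4n²) = 0.003763721 + 0.000431567 = 0.004195288.
Half-width = z·√(radicand)/denom = 2.576·0.064771/1.107029 = 0.15072.
So the interval runs from 0.2327 to 0.5342.

(0.2327, 0.5342)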